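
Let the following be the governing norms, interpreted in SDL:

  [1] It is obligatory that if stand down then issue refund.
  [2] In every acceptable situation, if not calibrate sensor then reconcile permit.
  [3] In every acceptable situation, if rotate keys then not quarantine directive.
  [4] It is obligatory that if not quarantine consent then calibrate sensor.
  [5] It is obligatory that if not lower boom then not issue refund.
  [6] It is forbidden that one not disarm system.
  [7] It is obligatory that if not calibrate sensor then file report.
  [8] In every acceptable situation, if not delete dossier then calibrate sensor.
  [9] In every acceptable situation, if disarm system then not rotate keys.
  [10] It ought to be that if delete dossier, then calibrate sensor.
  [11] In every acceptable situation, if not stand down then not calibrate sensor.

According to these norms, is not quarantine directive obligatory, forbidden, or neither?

Premise 3 is O(rotate_keys → ¬quarantine_directive), but O(rotate_keys) is not derivable from the premises, so it does not yield O(¬quarantine_directive).
No premise or chain of K-axiom applications forces O(¬quarantine_directive), and none forces O(quarantine_directive). So ¬quarantine_directive is neither obligatory nor forbidden under these norms.

Neither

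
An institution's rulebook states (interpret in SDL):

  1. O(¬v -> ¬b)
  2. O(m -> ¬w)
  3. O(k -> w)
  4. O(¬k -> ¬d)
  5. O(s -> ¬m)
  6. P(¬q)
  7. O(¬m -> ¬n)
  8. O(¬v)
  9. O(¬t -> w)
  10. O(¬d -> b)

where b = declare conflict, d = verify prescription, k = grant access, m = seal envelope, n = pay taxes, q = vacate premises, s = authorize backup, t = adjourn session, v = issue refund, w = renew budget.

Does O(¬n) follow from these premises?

Yes

From premise 8 we have O(¬v).
From O(¬v) and premise 1, O(¬v -> ¬b), we obtain O(¬b).
Premise 10, O(¬d -> b), contraposes to O(¬b -> d); with O(¬b) we get O(d).
Premise 4 is O(¬k -> ¬d); contrapositively O(d -> k). Since O(d) holds, K gives O(k).
Applying K to premise 3 (O(k -> w)) and O(k) yields O(w).
Premise 2, O(m -> ¬w), contraposes to O(w -> ¬m); with O(w) we get O(¬m).
With premise 7, O(¬m -> ¬n), the K-axiom yields O(¬n).
Premises 5, 6, 9 do not contribute to this derivation.
So O(¬n) follows.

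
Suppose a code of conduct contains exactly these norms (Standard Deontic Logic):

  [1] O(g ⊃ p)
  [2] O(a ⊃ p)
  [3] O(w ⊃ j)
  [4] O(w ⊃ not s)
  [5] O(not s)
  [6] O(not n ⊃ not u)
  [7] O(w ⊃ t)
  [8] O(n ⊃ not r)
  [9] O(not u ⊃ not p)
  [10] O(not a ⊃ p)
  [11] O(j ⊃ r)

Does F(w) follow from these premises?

Yes

Premises 10 and 2 cover both cases: O(not a ⊃ p) and O(a ⊃ p). Since not a ∨ a is a tautology, O(p) follows.
The contrapositive of premise 9 (O(not u ⊃ not p)) is O(p ⊃ u), and O(p) is already established, so O(u).
The contrapositive of premise 6 (O(not n ⊃ not u)) is O(u ⊃ n), and O(u) is already established, so O(n).
Applying K to premise 8 (O(n ⊃ not r)) and O(n) yields O(not r).
Premise 11, O(j ⊃ r), contraposes to O(not r ⊃ not j); with O(not r) we get O(not j).
Premise 3 is O(w ⊃ j); contrapositively O(not j ⊃ not w). Since O(not j) holds, K gives O(not w).
Premises 1, 4, 5, 7 do not contribute to this derivation.
So O(not w) holds, i.e. F(w). The claim follows.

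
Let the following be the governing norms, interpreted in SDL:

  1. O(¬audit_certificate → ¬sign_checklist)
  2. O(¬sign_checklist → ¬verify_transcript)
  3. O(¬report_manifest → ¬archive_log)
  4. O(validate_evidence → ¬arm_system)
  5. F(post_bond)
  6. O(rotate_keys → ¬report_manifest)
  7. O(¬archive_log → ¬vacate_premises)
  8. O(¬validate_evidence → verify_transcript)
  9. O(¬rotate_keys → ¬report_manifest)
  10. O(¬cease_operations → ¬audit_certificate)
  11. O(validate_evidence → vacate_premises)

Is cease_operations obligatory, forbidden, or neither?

Obligatory

By case analysis on ¬rotate_keys: premise 9 gives O(¬rotate_keys → ¬report_manifest) and premise 6 gives O(rotate_keys → ¬report_manifest), so O(¬report_manifest) either way.
With premise 3, O(¬report_manifest → ¬archive_log), the K-axiom yields O(¬archive_log).
From O(¬archive_log) and premise 7, O(¬archive_log → ¬vacate_premises), we obtain O(¬vacate_premises).
Premise 11 is O(validate_evidence → vacate_premises); contrapositively O(¬vacate_premises → ¬validate_evidence). Since O(¬vacate_premises) holds, K gives O(¬validate_evidence).
Premise 8 is O(¬validate_evidence → verify_transcript); since O(¬validate_evidence), deontic closure gives O(verify_transcript).
The contrapositive of premise 2 (O(¬sign_checklist → ¬verify_transcript)) is O(verify_transcript → sign_checklist), and O(verify_transcript) is already established, so O(sign_checklist).
Premise 1, O(¬audit_certificate → ¬sign_checklist), contraposes to O(sign_checklist → audit_certificate); with O(sign_checklist) we get O(audit_certificate).
Premise 10 is O(¬cease_operations → ¬audit_certificate); contrapositively O(audit_certificate → cease_operations). Since O(audit_certificate) holds, K gives O(cease_operations).
Premises 4, 5 do not contribute to this derivation.
Hence cease_operations is obligatory.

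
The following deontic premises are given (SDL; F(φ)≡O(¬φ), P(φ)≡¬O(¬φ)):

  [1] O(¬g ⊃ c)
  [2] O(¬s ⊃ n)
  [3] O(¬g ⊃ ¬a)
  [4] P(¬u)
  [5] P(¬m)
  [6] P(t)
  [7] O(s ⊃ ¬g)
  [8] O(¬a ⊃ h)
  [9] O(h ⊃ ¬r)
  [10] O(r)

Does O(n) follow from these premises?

Premise 10 states O(r) outright.
Premise 9, O(h ⊃ ¬r), contraposes to O(r ⊃ ¬h); with O(r) we get O(¬h).
Premise 8 is O(¬a ⊃ h); contrapositively O(¬h ⊃ a). Since O(¬h) holds, K gives O(a).
Premise 3, O(¬g ⊃ ¬a), contraposes to O(a ⊃ g); with O(a) we get O(g).
The contrapositive of premise 7 (O(s ⊃ ¬g)) is O(g ⊃ ¬s), and O(g) is already established, so O(¬s).
Applying K to premise 2 (O(¬s ⊃ n)) and O(¬s) yields O(n).
Premises 1, 4, 5, 6 do not contribute to this derivation.
So O(n) follows.

Yes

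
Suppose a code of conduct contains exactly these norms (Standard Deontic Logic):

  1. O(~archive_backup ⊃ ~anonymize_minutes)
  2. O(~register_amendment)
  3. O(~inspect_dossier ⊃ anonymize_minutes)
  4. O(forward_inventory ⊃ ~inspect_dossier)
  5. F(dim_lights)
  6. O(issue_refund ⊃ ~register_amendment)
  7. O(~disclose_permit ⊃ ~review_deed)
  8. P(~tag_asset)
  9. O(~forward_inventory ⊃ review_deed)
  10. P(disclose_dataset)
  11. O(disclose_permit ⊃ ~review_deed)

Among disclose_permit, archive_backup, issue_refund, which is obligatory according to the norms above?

Premises 11 and 7 cover both cases: O(disclose_permit ⊃ ~review_deed) and O(~disclose_permit ⊃ ~review_deed). Since disclose_permit ∨ ~disclose_permit is a tautology, O(~review_deed) follows.
Premise 9 is O(~forward_inventory ⊃ review_deed); contrapositively O(~review_deed ⊃ forward_inventory). Since O(~review_deed) holds, K gives O(forward_inventory).
Premise 4 is O(forward_inventory ⊃ ~inspect_dossier); since O(forward_inventory), deontic closure gives O(~inspect_dossier).
With premise 3, O(~inspect_dossier ⊃ anonymize_minutes), the K-axiom yields O(anonymize_minutes).
Premise 1 is O(~archive_backup ⊃ ~anonymize_minutes); contrapositively O(anonymize_minutes ⊃ archive_backup). Since O(anonymize_minutes) holds, K gives O(archive_backup).
So O(archive_backup) holds — archive_backup is obligatory. None of the other listed options is made obligatory by any chain of premises.

archive_backup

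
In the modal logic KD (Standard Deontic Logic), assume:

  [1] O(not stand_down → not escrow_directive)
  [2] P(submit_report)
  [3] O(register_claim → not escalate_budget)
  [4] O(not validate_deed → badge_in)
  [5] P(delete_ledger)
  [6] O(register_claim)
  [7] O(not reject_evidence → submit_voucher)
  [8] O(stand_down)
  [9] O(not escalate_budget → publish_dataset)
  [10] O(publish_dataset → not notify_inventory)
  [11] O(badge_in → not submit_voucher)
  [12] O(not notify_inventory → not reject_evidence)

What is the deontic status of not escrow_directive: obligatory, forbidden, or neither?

Premise 1 is O(not stand_down → not escrow_directive), but O(not stand_down) is not derivable from the premises, so it does not yield O(not escrow_directive).
No premise or chain of K-axiom applications forces O(not escrow_directive), and none forces O(escrow_directive). So not escrow_directive is neither obligatory nor forbidden under these norms.

Neither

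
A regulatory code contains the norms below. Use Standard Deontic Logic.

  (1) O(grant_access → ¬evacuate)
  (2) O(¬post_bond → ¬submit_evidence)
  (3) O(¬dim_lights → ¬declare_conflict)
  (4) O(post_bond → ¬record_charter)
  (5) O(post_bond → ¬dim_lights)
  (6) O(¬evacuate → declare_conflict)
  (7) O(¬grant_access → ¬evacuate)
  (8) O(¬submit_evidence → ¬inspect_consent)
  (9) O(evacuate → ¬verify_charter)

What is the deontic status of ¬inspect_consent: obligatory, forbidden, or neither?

Obligatory

Premises 1 and 7 are O(grant_access → ¬evacuate) and O(¬grant_access → ¬evacuate); every ideal world satisfies grant_access or ¬grant_access, so in either case ¬evacuate holds — hence O(¬evacuate).
With premise 6, O(¬evacuate → declare_conflict), the K-axiom yields O(declare_conflict).
The contrapositive of premise 3 (O(¬dim_lights → ¬declare_conflict)) is O(declare_conflict → dim_lights), and O(declare_conflict) is already established, so O(dim_lights).
Premise 5 is O(post_bond → ¬dim_lights); contrapositively O(dim_lights → ¬post_bond). Since O(dim_lights) holds, K gives O(¬post_bond).
Premise 2 is O(¬post_bond → ¬submit_evidence); since O(¬post_bond), deontic closure gives O(¬submit_evidence).
With premise 8, O(¬submit_evidence → ¬inspect_consent), the K-axiom yields O(¬inspect_consent).
Premises 4, 9 do not contribute to this derivation.
Hence ¬inspect_consent is obligatory.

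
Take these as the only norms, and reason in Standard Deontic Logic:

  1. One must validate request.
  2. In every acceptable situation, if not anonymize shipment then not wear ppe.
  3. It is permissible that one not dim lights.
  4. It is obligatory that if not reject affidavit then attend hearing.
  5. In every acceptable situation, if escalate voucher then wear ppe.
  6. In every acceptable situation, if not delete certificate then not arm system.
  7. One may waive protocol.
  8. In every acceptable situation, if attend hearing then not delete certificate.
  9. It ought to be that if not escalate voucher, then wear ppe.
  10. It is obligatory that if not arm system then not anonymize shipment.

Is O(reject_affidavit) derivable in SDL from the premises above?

Yes

By case analysis on ¬escalate_voucher: premise 9 gives O(¬escalate_voucher → wear_ppe) and premise 5 gives O(escalate_voucher → wear_ppe), so O(wear_ppe) either way.
Premise 2 is O(¬anonymize_shipment → ¬wear_ppe); contrapositively O(wear_ppe → anonymize_shipment). Since O(wear_ppe) holds, K gives O(anonymize_shipment).
Premise 10 is O(¬arm_system → ¬anonymize_shipment); contrapositively O(anonymize_shipment → arm_system). Since O(anonymize_shipment) holds, K gives O(arm_system).
Premise 6, O(¬delete_certificate → ¬arm_system), contraposes to O(arm_system → delete_certificate); with O(arm_system) we get O(delete_certificate).
Premise 8 is O(attend_hearing → ¬delete_certificate); contrapositively O(delete_certificate → ¬attend_hearing). Since O(delete_certificate) holds, K gives O(¬attend_hearing).
Premise 4 is O(¬reject_affidavit → attend_hearing); contrapositively O(¬attend_hearing → reject_affidavit). Since O(¬attend_hearing) holds, K gives O(reject_affidavit).
Premises 1, 3, 7 do not contribute to this derivation.
So O(reject_affidavit) follows.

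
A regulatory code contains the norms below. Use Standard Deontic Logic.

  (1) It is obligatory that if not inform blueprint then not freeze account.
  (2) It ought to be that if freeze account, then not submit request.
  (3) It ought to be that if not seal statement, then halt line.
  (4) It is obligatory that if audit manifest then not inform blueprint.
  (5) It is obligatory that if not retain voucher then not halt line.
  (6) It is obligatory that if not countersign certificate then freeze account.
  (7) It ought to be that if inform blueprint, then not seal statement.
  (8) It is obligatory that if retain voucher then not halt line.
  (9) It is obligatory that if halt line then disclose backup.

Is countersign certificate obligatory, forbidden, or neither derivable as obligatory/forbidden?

Premises 5 and 8 are O(¬retain_voucher → ¬halt_line) and O(retain_voucher → ¬halt_line); every ideal world satisfies ¬retain_voucher or retain_voucher, so in either case ¬halt_line holds — hence O(¬halt_line).
Premise 3, O(¬seal_statement → halt_line), contraposes to O(¬halt_line → seal_statement); with O(¬halt_line) we get O(seal_statement).
Premise 7 is O(inform_blueprint → ¬seal_statement); contrapositively O(seal_statement → ¬inform_blueprint). Since O(seal_statement) holds, K gives O(¬inform_blueprint).
Premise 1 is O(¬inform_blueprint → ¬freeze_account); since O(¬inform_blueprint), deontic closure gives O(¬freeze_account).
The contrapositive of premise 6 (O(¬countersign_certificate → freeze_account)) is O(¬freeze_account → countersign_certificate), and O(¬freeze_account) is already established, so O(countersign_certificate).
Premises 2, 4, 9 do not contribute to this derivation.
Hence countersign_certificate is obligatory.

Obligatory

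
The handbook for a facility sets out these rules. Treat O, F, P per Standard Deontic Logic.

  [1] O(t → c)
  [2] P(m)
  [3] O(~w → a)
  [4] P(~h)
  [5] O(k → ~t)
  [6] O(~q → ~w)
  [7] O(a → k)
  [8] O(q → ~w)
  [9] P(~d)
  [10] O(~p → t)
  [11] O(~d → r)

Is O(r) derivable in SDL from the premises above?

Premise 11 is O(~d → r), but O(~d) is not derivable from the premises (the permission P(~d) asserts only ~O(d), not O(~d)), so it does not yield O(r).
No other premise forces O(r). An ideal world satisfying every premise can still have r false, so O(r) is not derivable.

No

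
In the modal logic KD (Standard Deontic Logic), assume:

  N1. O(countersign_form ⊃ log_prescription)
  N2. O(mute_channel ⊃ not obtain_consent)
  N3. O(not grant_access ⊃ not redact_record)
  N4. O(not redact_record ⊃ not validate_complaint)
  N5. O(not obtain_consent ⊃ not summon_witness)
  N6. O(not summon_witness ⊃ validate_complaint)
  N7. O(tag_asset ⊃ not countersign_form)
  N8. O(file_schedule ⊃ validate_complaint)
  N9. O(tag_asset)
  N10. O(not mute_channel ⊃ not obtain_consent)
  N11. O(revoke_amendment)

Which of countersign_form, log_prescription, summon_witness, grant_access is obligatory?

grant_access

Premises 10 and 2 are O(not mute_channel ⊃ not obtain_consent) and O(mute_channel ⊃ not obtain_consent); every ideal world satisfies not mute_channel or mute_channel, so in either case not obtain_consent holds — hence O(not obtain_consent).
Applying K to premise 5 (O(not obtain_consent ⊃ not summon_witness)) and O(not obtain_consent) yields O(not summon_witness).
With premise 6, O(not summon_witness ⊃ validate_complaint), the K-axiom yields O(validate_complaint).
The contrapositive of premise 4 (O(not redact_record ⊃ not validate_complaint)) is O(validate_complaint ⊃ redact_record), and O(validate_complaint) is already established, so O(redact_record).
Premise 3 is O(not grant_access ⊃ not redact_record); contrapositively O(redact_record ⊃ grant_access). Since O(redact_record) holds, K gives O(grant_access).
So O(grant_access) holds — grant_access is obligatory. None of the other listed options is made obligatory by any chain of premises.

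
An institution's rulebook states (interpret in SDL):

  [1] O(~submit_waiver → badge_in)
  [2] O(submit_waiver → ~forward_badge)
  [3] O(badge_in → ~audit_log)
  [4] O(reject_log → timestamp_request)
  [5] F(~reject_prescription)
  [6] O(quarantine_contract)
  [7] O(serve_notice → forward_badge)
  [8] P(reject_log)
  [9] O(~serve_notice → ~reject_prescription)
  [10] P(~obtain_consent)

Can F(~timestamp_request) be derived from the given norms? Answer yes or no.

Premise 4 is O(reject_log → timestamp_request), but O(reject_log) is not derivable from the premises (the permission P(reject_log) asserts only ~O(~reject_log), not O(reject_log)), so it does not yield O(timestamp_request).
No other premise forces O(timestamp_request). An ideal world satisfying every premise can still have ~timestamp_request true, so F(~timestamp_request) is not derivable.

No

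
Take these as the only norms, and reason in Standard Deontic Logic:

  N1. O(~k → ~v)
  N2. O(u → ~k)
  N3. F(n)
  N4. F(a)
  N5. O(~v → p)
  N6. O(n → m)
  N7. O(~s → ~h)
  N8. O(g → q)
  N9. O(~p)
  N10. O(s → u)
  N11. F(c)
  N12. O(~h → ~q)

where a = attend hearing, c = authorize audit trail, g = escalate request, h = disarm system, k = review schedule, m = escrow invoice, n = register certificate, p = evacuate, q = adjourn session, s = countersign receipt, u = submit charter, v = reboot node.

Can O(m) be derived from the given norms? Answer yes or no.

Premise 6 is O(n → m), but O(n) is not derivable from the premises, so it does not yield O(m).
No other premise forces O(m). An ideal world satisfying every premise can still have m false, so O(m) is not derivable.

No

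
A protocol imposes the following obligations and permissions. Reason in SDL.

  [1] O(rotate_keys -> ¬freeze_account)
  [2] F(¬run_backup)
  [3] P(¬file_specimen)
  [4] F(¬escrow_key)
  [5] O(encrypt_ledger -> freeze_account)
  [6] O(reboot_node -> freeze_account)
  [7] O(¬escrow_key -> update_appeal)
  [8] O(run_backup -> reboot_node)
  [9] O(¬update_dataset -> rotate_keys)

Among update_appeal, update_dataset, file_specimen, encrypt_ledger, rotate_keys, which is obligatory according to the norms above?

Premise 2 is F(¬run_backup), i.e. O(run_backup).
Applying K to premise 8 (O(run_backup -> reboot_node)) and O(run_backup) yields O(reboot_node).
Premise 6 is O(reboot_node -> freeze_account); since O(reboot_node), deontic closure gives O(freeze_account).
Premise 1 is O(rotate_keys -> ¬freeze_account); contrapositively O(freeze_account -> ¬rotate_keys). Since O(freeze_account) holds, K gives O(¬rotate_keys).
Premise 9 is O(¬update_dataset -> rotate_keys); contrapositively O(¬rotate_keys -> update_dataset). Since O(¬rotate_keys) holds, K gives O(update_dataset).
So O(update_dataset) holds — update_dataset is obligatory. None of the other listed options is made obligatory by any chain of premises.

update_dataset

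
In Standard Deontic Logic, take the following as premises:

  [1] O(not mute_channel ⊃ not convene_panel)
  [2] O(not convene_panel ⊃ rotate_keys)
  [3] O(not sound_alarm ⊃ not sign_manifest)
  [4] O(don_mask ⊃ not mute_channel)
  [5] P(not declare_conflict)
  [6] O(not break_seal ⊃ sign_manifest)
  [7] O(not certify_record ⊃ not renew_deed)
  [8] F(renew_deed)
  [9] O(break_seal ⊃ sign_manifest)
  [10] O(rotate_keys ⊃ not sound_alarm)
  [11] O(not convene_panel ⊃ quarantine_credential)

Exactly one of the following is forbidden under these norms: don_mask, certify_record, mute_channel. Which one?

Premises 9 and 6 cover both cases: O(break_seal ⊃ sign_manifest) and O(not break_seal ⊃ sign_manifest). Since break_seal ∨ not break_seal is a tautology, O(sign_manifest) follows.
Premise 3, O(not sound_alarm ⊃ not sign_manifest), contraposes to O(sign_manifest ⊃ sound_alarm); with O(sign_manifest) we get O(sound_alarm).
Premise 10 is O(rotate_keys ⊃ not sound_alarm); contrapositively O(sound_alarm ⊃ not rotate_keys). Since O(sound_alarm) holds, K gives O(not rotate_keys).
Premise 2, O(not convene_panel ⊃ rotate_keys), contraposes to O(not rotate_keys ⊃ convene_panel); with O(not rotate_keys) we get O(convene_panel).
The contrapositive of premise 1 (O(not mute_channel ⊃ not convene_panel)) is O(convene_panel ⊃ mute_channel), and O(convene_panel) is already established, so O(mute_channel).
Premise 4 is O(don_mask ⊃ not mute_channel); contrapositively O(mute_channel ⊃ not don_mask). Since O(mute_channel) holds, K gives O(not don_mask).
So O(not don_mask) holds, i.e. don_mask is forbidden. None of the other listed options is forbidden under the premises.

don_mask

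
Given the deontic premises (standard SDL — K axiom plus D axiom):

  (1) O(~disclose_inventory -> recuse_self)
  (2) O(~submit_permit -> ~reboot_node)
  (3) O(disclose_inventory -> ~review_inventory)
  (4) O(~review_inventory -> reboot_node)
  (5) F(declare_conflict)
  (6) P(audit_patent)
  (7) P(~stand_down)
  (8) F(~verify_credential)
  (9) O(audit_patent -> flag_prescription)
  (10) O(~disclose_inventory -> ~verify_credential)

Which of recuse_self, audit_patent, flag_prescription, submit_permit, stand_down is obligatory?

Premise 8 is F(~verify_credential), i.e. O(verify_credential).
Premise 10, O(~disclose_inventory -> ~verify_credential), contraposes to O(verify_credential -> disclose_inventory); with O(verify_credential) we get O(disclose_inventory).
Applying K to premise 3 (O(disclose_inventory -> ~review_inventory)) and O(disclose_inventory) yields O(~review_inventory).
Premise 4 is O(~review_inventory -> reboot_node); since O(~review_inventory), deontic closure gives O(reboot_node).
The contrapositive of premise 2 (O(~submit_permit -> ~reboot_node)) is O(reboot_node -> submit_permit), and O(reboot_node) is already established, so O(submit_permit).
So O(submit_permit) holds — submit_permit is obligatory. None of the other listed options is made obligatory by any chain of premises.

submit_permit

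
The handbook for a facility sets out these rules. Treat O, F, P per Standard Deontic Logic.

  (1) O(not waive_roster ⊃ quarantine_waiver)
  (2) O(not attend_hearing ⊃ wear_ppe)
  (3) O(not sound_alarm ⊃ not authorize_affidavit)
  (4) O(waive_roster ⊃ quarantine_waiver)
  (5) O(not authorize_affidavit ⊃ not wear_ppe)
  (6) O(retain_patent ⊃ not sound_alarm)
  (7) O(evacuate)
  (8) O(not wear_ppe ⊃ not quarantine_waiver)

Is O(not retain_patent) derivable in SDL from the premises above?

Yes

Premises 4 and 1 are O(waive_roster ⊃ quarantine_waiver) and O(not waive_roster ⊃ quarantine_waiver); every ideal world satisfies waive_roster or not waive_roster, so in either case quarantine_waiver holds — hence O(quarantine_waiver).
Premise 8 is O(not wear_ppe ⊃ not quarantine_waiver); contrapositively O(quarantine_waiver ⊃ wear_ppe). Since O(quarantine_waiver) holds, K gives O(wear_ppe).
Premise 5, O(not authorize_affidavit ⊃ not wear_ppe), contraposes to O(wear_ppe ⊃ authorize_affidavit); with O(wear_ppe) we get O(authorize_affidavit).
Premise 3, O(not sound_alarm ⊃ not authorize_affidavit), contraposes to O(authorize_affidavit ⊃ sound_alarm); with O(authorize_affidavit) we get O(sound_alarm).
Premise 6, O(retain_patent ⊃ not sound_alarm), contraposes to O(sound_alarm ⊃ not retain_patent); with O(sound_alarm) we get O(not retain_patent).
Premises 2, 7 do not contribute to this derivation.
So O(not retain_patent) follows.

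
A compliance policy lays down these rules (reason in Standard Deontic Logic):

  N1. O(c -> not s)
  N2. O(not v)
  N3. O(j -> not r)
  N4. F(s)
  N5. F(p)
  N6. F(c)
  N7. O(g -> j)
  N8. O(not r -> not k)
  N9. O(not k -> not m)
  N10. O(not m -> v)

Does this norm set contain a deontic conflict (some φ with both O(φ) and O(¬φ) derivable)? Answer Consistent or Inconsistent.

Consistent

Premise 1 is O(c -> not s); even if O(not s) held, inferring O(c) would be affirming the consequent — invalid.
So O(c) is not derivable, and the apparent clash with O(not c) does not arise.
A world satisfying every obligation exists (e.g. c=false, g=false, j=false, k=true, m=true, p=false, r=true, s=false, v=false); no atom is both obligatory and forbidden, so the set is consistent.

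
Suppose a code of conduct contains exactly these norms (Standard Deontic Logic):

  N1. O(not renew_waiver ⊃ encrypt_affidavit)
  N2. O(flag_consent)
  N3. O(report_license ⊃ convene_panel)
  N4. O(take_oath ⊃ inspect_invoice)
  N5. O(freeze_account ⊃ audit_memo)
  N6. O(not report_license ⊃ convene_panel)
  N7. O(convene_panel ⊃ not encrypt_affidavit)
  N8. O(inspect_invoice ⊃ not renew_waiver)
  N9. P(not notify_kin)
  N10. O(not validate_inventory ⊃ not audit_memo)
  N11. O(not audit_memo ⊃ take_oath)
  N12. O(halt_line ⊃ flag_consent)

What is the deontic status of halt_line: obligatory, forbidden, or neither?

Neither

Premise 12 is O(halt_line ⊃ flag_consent); even if O(flag_consent) held, inferring O(halt_line) would be affirming the consequent — invalid.
No premise or chain of K-axiom applications forces O(halt_line), and none forces O(not halt_line). So halt_line is neither obligatory nor forbidden under these norms.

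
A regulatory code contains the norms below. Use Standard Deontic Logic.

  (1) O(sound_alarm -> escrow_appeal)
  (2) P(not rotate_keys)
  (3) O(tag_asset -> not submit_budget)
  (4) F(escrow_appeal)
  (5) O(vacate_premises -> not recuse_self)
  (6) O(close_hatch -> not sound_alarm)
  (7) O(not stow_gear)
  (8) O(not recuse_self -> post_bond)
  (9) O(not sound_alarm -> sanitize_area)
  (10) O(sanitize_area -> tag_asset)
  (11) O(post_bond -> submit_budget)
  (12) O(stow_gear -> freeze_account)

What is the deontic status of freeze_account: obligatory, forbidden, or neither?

Premise 12 is O(stow_gear -> freeze_account), but O(stow_gear) is not derivable from the premises, so it does not yield O(freeze_account).
No premise or chain of K-axiom applications forces O(freeze_account), and none forces O(not freeze_account). So freeze_account is neither obligatory nor forbidden under these norms.

Neither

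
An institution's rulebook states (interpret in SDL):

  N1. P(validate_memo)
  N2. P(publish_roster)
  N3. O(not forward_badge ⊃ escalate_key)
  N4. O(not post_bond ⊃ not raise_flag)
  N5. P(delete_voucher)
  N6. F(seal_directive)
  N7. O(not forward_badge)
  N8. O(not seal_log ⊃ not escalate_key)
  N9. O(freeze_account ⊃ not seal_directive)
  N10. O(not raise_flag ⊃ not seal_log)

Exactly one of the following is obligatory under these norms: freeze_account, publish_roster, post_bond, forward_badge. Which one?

post_bond

From premise 7 we have O(not forward_badge).
Applying K to premise 3 (O(not forward_badge ⊃ escalate_key)) and O(not forward_badge) yields O(escalate_key).
Premise 8 is O(not seal_log ⊃ not escalate_key); contrapositively O(escalate_key ⊃ seal_log). Since O(escalate_key) holds, K gives O(seal_log).
Premise 10 is O(not raise_flag ⊃ not seal_log); contrapositively O(seal_log ⊃ raise_flag). Since O(seal_log) holds, K gives O(raise_flag).
Premise 4 is O(not post_bond ⊃ not raise_flag); contrapositively O(raise_flag ⊃ post_bond). Since O(raise_flag) holds, K gives O(post_bond).
So O(post_bond) holds — post_bond is obligatory. None of the other listed options is made obligatory by any chain of premises.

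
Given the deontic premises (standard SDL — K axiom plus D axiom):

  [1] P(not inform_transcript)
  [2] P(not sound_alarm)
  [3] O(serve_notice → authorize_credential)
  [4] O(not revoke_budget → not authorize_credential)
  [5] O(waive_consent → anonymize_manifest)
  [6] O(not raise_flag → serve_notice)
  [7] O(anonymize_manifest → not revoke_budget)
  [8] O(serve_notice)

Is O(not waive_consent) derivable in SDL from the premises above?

From premise 8 we have O(serve_notice).
With premise 3, O(serve_notice → authorize_credential), the K-axiom yields O(authorize_credential).
Premise 4 is O(not revoke_budget → not authorize_credential); contrapositively O(authorize_credential → revoke_budget). Since O(authorize_credential) holds, K gives O(revoke_budget).
The contrapositive of premise 7 (O(anonymize_manifest → not revoke_budget)) is O(revoke_budget → not anonymize_manifest), and O(revoke_budget) is already established, so O(not anonymize_manifest).
Premise 5 is O(waive_consent → anonymize_manifest); contrapositively O(not anonymize_manifest → not waive_consent). Since O(not anonymize_manifest) holds, K gives O(not waive_consent).
Premises 1, 2, 6 do not contribute to this derivation.
So O(not waive_consent) follows.

Yes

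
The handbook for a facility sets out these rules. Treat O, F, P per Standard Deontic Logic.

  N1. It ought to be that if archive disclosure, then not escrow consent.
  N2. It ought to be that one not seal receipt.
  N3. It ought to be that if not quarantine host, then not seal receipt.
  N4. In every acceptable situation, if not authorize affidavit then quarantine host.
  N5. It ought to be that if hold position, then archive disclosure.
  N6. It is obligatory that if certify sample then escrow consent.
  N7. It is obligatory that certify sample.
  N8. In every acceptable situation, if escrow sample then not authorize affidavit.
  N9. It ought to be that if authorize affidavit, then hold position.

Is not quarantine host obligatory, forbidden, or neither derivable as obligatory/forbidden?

Premise 7 states O(certify_sample) outright.
Premise 6 is O(certify_sample → escrow_consent); since O(certify_sample), deontic closure gives O(escrow_consent).
Premise 1 is O(archive_disclosure → ¬escrow_consent); contrapositively O(escrow_consent → ¬archive_disclosure). Since O(escrow_consent) holds, K gives O(¬archive_disclosure).
The contrapositive of premise 5 (O(hold_position → archive_disclosure)) is O(¬archive_disclosure → ¬hold_position), and O(¬archive_disclosure) is already established, so O(¬hold_position).
The contrapositive of premise 9 (O(authorize_affidavit → hold_position)) is O(¬hold_position → ¬authorize_affidavit), and O(¬hold_position) is already established, so O(¬authorize_affidavit).
With premise 4, O(¬authorize_affidavit → quarantine_host), the K-axiom yields O(quarantine_host).
Premises 2, 3, 8 do not contribute to this derivation.
Thus O(quarantine_host), which is F(¬quarantine_host): ¬quarantine_host is forbidden.

Forbidden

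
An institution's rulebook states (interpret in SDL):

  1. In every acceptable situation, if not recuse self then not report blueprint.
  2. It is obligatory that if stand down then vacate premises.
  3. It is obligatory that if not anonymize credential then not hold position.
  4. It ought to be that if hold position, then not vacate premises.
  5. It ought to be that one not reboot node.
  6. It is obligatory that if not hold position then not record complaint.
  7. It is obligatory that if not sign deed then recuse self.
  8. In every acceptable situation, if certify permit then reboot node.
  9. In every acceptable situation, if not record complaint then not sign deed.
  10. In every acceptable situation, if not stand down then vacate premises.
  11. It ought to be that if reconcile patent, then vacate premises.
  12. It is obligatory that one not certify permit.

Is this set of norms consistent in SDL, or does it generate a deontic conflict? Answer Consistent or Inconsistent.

Premise 8 is O(certify_permit → reboot_node), but O(certify_permit) is not derivable from the premises, so it does not yield O(reboot_node).
So O(reboot_node) is not derivable, and the apparent clash with O(¬reboot_node) does not arise.
A world satisfying every obligation exists (e.g. anonymize_credential=false, certify_permit=false, hold_position=false, reboot_node=false, reconcile_patent=false, record_complaint=false, recuse_self=true, report_blueprint=false, sign_deed=false, stand_down=false, vacate_premises=true); no atom is both obligatory and forbidden, so the set is consistent.

Consistent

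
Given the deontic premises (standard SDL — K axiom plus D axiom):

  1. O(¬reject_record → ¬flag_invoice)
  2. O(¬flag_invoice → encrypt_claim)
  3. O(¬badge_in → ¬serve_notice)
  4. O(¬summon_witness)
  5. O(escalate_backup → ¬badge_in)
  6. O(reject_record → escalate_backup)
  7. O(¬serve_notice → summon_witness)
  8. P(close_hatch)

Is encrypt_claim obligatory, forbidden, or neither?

Obligatory

Premise 4 gives O(¬summon_witness).
The contrapositive of premise 7 (O(¬serve_notice → summon_witness)) is O(¬summon_witness → serve_notice), and O(¬summon_witness) is already established, so O(serve_notice).
Premise 3 is O(¬badge_in → ¬serve_notice); contrapositively O(serve_notice → badge_in). Since O(serve_notice) holds, K gives O(badge_in).
Premise 5 is O(escalate_backup → ¬badge_in); contrapositively O(badge_in → ¬escalate_backup). Since O(badge_in) holds, K gives O(¬escalate_backup).
Premise 6, O(reject_record → escalate_backup), contraposes to O(¬escalate_backup → ¬reject_record); with O(¬escalate_backup) we get O(¬reject_record).
Applying K to premise 1 (O(¬reject_record → ¬flag_invoice)) and O(¬reject_record) yields O(¬flag_invoice).
From O(¬flag_invoice) and premise 2, O(¬flag_invoice → encrypt_claim), we obtain O(encrypt_claim).
Premise 8 does not contribute to this derivation.
Hence encrypt_claim is obligatory.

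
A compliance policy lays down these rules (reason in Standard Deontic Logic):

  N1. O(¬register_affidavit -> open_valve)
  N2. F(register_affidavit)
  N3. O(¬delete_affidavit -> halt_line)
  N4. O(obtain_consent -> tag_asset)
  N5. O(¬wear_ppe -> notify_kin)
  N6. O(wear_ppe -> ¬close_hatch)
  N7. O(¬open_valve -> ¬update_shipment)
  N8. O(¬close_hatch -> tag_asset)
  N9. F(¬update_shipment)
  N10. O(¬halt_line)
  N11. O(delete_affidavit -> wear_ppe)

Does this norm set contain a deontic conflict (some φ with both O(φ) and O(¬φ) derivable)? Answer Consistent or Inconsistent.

Premise 7 is O(¬open_valve -> ¬update_shipment), but O(¬open_valve) is not derivable from the premises, so it does not yield O(¬update_shipment).
So O(¬update_shipment) is not derivable, and the apparent clash with O(update_shipment) does not arise.
A world satisfying every obligation exists (e.g. close_hatch=false, delete_affidavit=true, halt_line=false, notify_kin=false, obtain_consent=false, open_valve=true, register_affidavit=false, tag_asset=true, update_shipment=true, wear_ppe=true); no atom is both obligatory and forbidden, so the set is consistent.

Consistent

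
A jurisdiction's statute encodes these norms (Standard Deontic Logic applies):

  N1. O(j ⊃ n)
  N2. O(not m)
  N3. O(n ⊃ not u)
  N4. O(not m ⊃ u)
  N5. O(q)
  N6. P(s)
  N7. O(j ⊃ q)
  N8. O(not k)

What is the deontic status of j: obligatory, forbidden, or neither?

From premise 2 we have O(not m).
With premise 4, O(not m ⊃ u), the K-axiom yields O(u).
The contrapositive of premise 3 (O(n ⊃ not u)) is O(u ⊃ not n), and O(u) is already established, so O(not n).
The contrapositive of premise 1 (O(j ⊃ n)) is O(not n ⊃ not j), and O(not n) is already established, so O(not j).
Premises 5, 6, 7, 8 do not contribute to this derivation.
Thus O(not j), which is F(j): j is forbidden.

Forbidden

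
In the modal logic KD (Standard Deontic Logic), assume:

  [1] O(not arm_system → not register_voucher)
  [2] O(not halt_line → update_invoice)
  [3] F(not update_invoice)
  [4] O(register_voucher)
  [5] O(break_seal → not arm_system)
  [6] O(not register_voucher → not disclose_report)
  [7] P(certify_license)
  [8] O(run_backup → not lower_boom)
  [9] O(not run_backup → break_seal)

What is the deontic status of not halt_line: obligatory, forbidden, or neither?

Neither

Premise 2 is O(not halt_line → update_invoice); even if O(update_invoice) held, inferring O(not halt_line) would be affirming the consequent — invalid.
No premise or chain of K-axiom applications forces O(not halt_line), and none forces O(halt_line). So not halt_line is neither obligatory nor forbidden under these norms.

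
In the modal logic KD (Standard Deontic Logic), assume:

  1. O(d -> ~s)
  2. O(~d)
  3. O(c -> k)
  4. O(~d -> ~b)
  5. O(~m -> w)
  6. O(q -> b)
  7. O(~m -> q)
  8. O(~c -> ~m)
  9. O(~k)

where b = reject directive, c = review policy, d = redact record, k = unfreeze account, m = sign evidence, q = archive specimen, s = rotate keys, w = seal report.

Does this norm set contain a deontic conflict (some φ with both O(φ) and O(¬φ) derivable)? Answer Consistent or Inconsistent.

Premise 2 states O(~d) outright.
Premise 4 is O(~d -> ~b); since O(~d), deontic closure gives O(~b).
The contrapositive of premise 6 (O(q -> b)) is O(~b -> ~q), and O(~b) is already established, so O(~q).
The contrapositive of premise 7 (O(~m -> q)) is O(~q -> m), and O(~q) is already established, so O(m).
Premise 8, O(~c -> ~m), contraposes to O(m -> c); with O(m) we get O(c).
Premise 3 is O(c -> k); since O(c), deontic closure gives O(k).
Yet premise 9 states O(~k).
We now have both O(k) and O(~k) — k is simultaneously obligatory and forbidden, violating the D-axiom.

Inconsistent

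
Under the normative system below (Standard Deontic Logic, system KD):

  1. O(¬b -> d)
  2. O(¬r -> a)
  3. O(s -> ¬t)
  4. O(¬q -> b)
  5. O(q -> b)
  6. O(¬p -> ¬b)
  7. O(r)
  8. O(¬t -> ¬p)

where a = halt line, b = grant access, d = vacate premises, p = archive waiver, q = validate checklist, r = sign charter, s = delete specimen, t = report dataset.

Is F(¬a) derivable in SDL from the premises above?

No

Premise 2 is O(¬r -> a), but O(¬r) is not derivable from the premises, so it does not yield O(a).
No other premise forces O(a). An ideal world satisfying every premise can still have ¬a true, so F(¬a) is not derivable.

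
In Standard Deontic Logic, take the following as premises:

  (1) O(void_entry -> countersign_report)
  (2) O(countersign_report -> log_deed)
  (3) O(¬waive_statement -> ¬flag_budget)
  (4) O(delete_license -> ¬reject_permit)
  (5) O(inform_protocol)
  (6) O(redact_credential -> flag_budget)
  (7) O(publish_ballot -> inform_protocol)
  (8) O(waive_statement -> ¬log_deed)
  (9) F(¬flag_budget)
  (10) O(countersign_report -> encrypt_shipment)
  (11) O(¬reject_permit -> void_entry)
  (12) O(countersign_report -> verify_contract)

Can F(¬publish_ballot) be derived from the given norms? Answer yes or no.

No

Premise 7 is O(publish_ballot -> inform_protocol); even if O(inform_protocol) held, inferring O(publish_ballot) would be affirming the consequent — invalid.
No other premise forces O(publish_ballot). An ideal world satisfying every premise can still have ¬publish_ballot true, so F(¬publish_ballot) is not derivable.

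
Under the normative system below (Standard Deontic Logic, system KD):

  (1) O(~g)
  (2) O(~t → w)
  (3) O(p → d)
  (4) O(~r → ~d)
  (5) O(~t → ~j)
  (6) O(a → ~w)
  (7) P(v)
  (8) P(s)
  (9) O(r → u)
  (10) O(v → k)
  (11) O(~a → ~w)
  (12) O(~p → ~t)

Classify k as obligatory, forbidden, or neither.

Premise 10 is O(v → k), but O(v) is not derivable from the premises (the permission P(v) asserts only ~O(~v), not O(v)), so it does not yield O(k).
No premise or chain of K-axiom applications forces O(k), and none forces O(~k). So k is neither obligatory nor forbidden under these norms.

Neither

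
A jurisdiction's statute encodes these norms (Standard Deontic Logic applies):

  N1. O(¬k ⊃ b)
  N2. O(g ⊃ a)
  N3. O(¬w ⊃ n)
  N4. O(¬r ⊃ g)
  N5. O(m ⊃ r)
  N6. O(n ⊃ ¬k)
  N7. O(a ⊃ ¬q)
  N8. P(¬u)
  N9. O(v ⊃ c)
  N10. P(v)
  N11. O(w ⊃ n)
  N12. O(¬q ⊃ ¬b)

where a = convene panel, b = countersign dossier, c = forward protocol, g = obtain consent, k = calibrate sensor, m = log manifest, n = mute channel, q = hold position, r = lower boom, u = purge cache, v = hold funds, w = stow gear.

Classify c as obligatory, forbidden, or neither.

Neither

Premise 9 is O(v ⊃ c), but O(v) is not derivable from the premises (the permission P(v) asserts only ¬O(¬v), not O(v)), so it does not yield O(c).
No premise or chain of K-axiom applications forces O(c), and none forces O(¬c). So c is neither obligatory nor forbidden under these norms.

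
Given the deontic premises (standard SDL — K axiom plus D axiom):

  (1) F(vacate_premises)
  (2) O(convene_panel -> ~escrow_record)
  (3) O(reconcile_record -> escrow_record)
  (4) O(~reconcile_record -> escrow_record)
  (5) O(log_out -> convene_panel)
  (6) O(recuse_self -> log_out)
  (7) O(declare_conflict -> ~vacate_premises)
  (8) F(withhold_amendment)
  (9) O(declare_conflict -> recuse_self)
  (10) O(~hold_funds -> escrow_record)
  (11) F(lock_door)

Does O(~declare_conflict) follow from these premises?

By case analysis on reconcile_record: premise 3 gives O(reconcile_record -> escrow_record) and premise 4 gives O(~reconcile_record -> escrow_record), so O(escrow_record) either way.
The contrapositive of premise 2 (O(convene_panel -> ~escrow_record)) is O(escrow_record -> ~convene_panel), and O(escrow_record) is already established, so O(~convene_panel).
Premise 5 is O(log_out -> convene_panel); contrapositively O(~convene_panel -> ~log_out). Since O(~convene_panel) holds, K gives O(~log_out).
Premise 6 is O(recuse_self -> log_out); contrapositively O(~log_out -> ~recuse_self). Since O(~log_out) holds, K gives O(~recuse_self).
Premise 9, O(declare_conflict -> recuse_self), contraposes to O(~recuse_self -> ~declare_conflict); with O(~recuse_self) we get O(~declare_conflict).
Premises 1, 7, 8, 10, 11 do not contribute to this derivation.
So O(~declare_conflict) follows.

Yes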